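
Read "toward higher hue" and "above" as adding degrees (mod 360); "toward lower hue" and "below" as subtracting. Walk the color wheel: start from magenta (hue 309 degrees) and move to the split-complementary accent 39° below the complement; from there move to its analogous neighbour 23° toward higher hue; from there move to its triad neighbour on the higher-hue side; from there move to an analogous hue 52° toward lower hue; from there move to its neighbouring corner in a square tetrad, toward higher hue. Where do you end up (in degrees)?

+141° (split-comp 39° ↓): 309 + 141 = 450 → 450 − 360 = 90°
+23° (analog 23° ↑): 90 + 23 = 113°
+120° (triadic ↑): 113 + 120 = 233°
−52° (analog 52° ↓): 233 − 52 = 181°
+90° (square ↑): 181 + 90 = 271°

271°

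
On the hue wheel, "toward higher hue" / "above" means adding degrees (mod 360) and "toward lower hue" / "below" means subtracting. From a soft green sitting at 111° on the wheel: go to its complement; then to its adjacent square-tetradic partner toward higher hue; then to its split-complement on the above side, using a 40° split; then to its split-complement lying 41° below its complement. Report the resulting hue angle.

20°

+180° (complement): 111 + 180 = 291°
+90° (square ↑): 291 + 90 = 381 → 381 − 360 = 21°
+220° (split-comp 40° ↑): 21 + 220 = 241°
+139° (split-comp 41° ↓): 241 + 139 = 380 → 380 − 360 = 20°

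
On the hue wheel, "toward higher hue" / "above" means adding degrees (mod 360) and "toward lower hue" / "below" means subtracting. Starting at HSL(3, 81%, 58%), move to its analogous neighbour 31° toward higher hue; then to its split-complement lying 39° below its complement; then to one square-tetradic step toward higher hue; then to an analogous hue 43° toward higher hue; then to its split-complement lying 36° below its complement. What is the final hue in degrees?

92°

analog 31° ↑ +31°: 3 + 31 = 34°
split-comp 39° ↓ +141°: 34 + 141 = 175°
square ↑ +90°: 175 + 90 = 265°
analog 43° ↑ +43°: 265 + 43 = 308°
split-comp 36° ↓ +144°: 308 + 144 = 452 → 452 − 360 = 92°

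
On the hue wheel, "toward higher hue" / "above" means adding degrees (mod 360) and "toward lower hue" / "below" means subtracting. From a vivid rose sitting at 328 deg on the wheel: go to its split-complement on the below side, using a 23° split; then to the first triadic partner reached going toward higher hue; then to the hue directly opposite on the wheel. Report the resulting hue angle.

split-comp 23° ↓ +157°: 328 + 157 = 485 → 485 − 360 = 125°
triadic ↑ +120°: 125 + 120 = 245°
complement +180°: 245 + 180 = 425 → 425 − 360 = 65°

65°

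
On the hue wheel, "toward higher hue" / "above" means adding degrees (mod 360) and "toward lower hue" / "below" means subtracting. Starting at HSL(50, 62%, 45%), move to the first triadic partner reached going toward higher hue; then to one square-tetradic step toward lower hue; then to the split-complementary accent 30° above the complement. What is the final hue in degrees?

290°

triadic ↑ +120°: 50 + 120 = 170°
square ↓ −90°: 170 − 90 = 80°
split-comp 30° ↑ +210°: 80 + 210 = 290°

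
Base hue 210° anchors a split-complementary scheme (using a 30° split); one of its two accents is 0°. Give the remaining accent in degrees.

60°

Split-complementary hues sit 30° either side of the complement.
Complement of the base 210°: 210 + 180 = 390 → 390 − 360 = 30°
The given accent 0° is 30° one side of 30°; the other accent sits 30° the other side: 30 + 30 = 60°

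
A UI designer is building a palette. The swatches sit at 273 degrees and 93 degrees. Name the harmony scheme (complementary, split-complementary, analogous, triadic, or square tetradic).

complementary

Sort the hues: 93°, 273°.
Successive gaps around the wheel: 180°, 180°.
Two hues 180° apart are complementary.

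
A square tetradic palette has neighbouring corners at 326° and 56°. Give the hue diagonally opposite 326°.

146°

A square tetradic scheme places four hues 90° apart; opposite corners are 180° apart.
326 + 180 = 506 → 506 − 360 = 146°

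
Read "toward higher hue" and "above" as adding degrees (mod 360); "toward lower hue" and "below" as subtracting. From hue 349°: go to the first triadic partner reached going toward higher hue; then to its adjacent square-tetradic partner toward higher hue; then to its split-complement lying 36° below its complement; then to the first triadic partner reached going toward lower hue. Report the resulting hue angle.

223°

349 + 120 = 469 → 469 − 360 = 109°   (triadic ↑)
109 + 90 = 199°   (square ↑)
199 + 144 = 343°   (split-comp 36° ↓)
343 − 120 = 223°   (triadic ↓)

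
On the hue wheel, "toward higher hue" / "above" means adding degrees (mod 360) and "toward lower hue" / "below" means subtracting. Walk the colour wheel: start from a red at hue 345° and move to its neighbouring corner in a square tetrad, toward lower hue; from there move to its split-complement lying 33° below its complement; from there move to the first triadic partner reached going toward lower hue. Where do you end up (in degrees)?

282°

−90° (square ↓): 345 − 90 = 255°
+147° (split-comp 33° ↓): 255 + 147 = 402 → 402 − 360 = 42°
−120° (triadic ↓): 42 − 120 = -78 → -78 + 360 = 282°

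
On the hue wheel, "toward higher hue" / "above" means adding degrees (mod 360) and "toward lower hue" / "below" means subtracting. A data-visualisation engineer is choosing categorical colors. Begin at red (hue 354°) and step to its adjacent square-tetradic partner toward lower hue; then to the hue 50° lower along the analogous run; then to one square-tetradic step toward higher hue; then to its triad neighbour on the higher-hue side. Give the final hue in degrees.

354 − 90 = 264°   (square ↓)
264 − 50 = 214°   (analog 50° ↓)
214 + 90 = 304°   (square ↑)
304 + 120 = 424 → 424 − 360 = 64°   (triadic ↑)

64°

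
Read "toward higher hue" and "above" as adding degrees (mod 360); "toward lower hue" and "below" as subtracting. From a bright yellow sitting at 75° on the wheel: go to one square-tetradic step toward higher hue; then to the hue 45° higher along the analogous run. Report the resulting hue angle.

+90° (square ↑): 75 + 90 = 165°
+45° (analog 45° ↑): 165 + 45 = 210°

210°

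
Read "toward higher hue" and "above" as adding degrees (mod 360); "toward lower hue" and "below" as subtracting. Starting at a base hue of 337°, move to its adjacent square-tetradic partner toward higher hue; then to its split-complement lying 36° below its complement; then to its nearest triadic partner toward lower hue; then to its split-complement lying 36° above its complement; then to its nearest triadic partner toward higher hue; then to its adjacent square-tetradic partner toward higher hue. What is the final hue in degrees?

157°

+90° (square ↑): 337 + 90 = 427 → 427 − 360 = 67°
+144° (split-comp 36° ↓): 67 + 144 = 211°
−120° (triadic ↓): 211 − 120 = 91°
+216° (split-comp 36° ↑): 91 + 216 = 307°
+120° (triadic ↑): 307 + 120 = 427 → 427 − 360 = 67°
+90° (square ↑): 67 + 90 = 157°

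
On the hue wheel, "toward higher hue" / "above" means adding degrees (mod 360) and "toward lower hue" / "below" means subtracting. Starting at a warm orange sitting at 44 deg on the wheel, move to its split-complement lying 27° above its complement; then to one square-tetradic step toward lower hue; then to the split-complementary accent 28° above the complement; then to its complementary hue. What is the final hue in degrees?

+207° (split-comp 27° ↑): 44 + 207 = 251°
−90° (square ↓): 251 − 90 = 161°
+208° (split-comp 28° ↑): 161 + 208 = 369 → 369 − 360 = 9°
+180° (complement): 9 + 180 = 189°

189°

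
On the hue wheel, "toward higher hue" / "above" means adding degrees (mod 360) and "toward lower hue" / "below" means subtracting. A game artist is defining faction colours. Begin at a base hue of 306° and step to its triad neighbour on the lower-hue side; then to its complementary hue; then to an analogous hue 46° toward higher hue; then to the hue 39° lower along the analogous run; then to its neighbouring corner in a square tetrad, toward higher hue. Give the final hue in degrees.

triadic ↓ −120°: 306 − 120 = 186°
complement +180°: 186 + 180 = 366 → 366 − 360 = 6°
analog 46° ↑ +46°: 6 + 46 = 52°
analog 39° ↓ −39°: 52 − 39 = 13°
square ↑ +90°: 13 + 90 = 103°

103°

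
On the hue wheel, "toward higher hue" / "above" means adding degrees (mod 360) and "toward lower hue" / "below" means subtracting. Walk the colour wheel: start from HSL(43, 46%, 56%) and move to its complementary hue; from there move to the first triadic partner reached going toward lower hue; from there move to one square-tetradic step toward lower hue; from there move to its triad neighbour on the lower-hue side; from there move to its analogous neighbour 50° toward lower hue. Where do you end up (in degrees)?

203°

+180° (complement): 43 + 180 = 223°
−120° (triadic ↓): 223 − 120 = 103°
−90° (square ↓): 103 − 90 = 13°
−120° (triadic ↓): 13 − 120 = -107 → -107 + 360 = 253°
−50° (analog 50° ↓): 253 − 50 = 203°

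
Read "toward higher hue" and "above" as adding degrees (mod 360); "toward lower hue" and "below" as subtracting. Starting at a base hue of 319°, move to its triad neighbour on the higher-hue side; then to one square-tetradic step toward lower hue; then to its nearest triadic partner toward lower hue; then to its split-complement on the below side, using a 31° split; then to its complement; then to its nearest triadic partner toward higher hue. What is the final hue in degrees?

+120° (triadic ↑): 319 + 120 = 439 → 439 − 360 = 79°
−90° (square ↓): 79 − 90 = -11 → -11 + 360 = 349°
−120° (triadic ↓): 349 − 120 = 229°
+149° (split-comp 31° ↓): 229 + 149 = 378 → 378 − 360 = 18°
+180° (complement): 18 + 180 = 198°
+120° (triadic ↑): 198 + 120 = 318°

318°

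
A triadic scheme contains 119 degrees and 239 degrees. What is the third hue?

A triad spaces three hues 120° apart.
The full set is {119°, 239°, 359°}.

359°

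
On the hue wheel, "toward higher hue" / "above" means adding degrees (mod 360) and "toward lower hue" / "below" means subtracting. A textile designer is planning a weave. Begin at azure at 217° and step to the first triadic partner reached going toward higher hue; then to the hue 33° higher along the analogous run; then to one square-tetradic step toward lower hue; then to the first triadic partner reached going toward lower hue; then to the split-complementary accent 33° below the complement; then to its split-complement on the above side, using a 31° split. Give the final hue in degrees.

158°

triadic ↑ +120°: 217 + 120 = 337°
analog 33° ↑ +33°: 337 + 33 = 370 → 370 − 360 = 10°
square ↓ −90°: 10 − 90 = -80 → -80 + 360 = 280°
triadic ↓ −120°: 280 − 120 = 160°
split-comp 33° ↓ +147°: 160 + 147 = 307°
split-comp 31° ↑ +211°: 307 + 211 = 518 → 518 − 360 = 158°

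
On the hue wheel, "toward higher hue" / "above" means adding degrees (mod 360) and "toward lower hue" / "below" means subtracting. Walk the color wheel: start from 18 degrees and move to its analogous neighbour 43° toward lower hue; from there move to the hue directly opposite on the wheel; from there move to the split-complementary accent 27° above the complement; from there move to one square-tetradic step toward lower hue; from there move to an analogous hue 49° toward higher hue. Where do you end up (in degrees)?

321°

analog 43° ↓ −43°: 18 − 43 = -25 → -25 + 360 = 335°
complement +180°: 335 + 180 = 515 → 515 − 360 = 155°
split-comp 27° ↑ +207°: 155 + 207 = 362 → 362 − 360 = 2°
square ↓ −90°: 2 − 90 = -88 → -88 + 360 = 272°
analog 49° ↑ +49°: 272 + 49 = 321°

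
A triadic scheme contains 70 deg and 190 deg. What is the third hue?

A triad spaces three hues 120° apart.
The full set is {70°, 190°, 310°}.

310°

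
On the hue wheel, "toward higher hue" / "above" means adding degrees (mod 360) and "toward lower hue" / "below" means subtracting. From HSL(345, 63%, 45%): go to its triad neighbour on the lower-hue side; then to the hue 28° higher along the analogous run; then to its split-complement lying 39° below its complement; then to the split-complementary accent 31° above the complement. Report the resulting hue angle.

245°

345 − 120 = 225°   (triadic ↓)
225 + 28 = 253°   (analog 28° ↑)
253 + 141 = 394 → 394 − 360 = 34°   (split-comp 39° ↓)
34 + 211 = 245°   (split-comp 31° ↑)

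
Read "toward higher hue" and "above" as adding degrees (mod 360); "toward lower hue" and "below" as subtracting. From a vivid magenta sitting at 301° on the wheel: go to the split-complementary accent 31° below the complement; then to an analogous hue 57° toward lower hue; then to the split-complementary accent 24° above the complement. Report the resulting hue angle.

237°

split-comp 31° ↓ +149°: 301 + 149 = 450 → 450 − 360 = 90°
analog 57° ↓ −57°: 90 − 57 = 33°
split-comp 24° ↑ +204°: 33 + 204 = 237°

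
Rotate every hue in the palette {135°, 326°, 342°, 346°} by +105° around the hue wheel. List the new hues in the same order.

135 + 105 = 240°
326 + 105 = 431 → 431 − 360 = 71°
342 + 105 = 447 → 447 − 360 = 87°
346 + 105 = 451 → 451 − 360 = 91°

240°, 71°, 87°, 91°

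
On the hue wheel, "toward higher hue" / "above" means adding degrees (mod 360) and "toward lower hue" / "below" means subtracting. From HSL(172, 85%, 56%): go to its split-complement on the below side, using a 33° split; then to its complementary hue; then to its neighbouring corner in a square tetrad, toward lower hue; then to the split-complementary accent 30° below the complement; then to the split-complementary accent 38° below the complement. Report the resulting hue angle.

172 + 147 = 319°   (split-comp 33° ↓)
319 + 180 = 499 → 499 − 360 = 139°   (complement)
139 − 90 = 49°   (square ↓)
49 + 150 = 199°   (split-comp 30° ↓)
199 + 142 = 341°   (split-comp 38° ↓)

341°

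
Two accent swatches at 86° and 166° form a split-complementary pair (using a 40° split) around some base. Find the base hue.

The accents sit 40° either side of the complement, so the complement is their short-arc midpoint on the wheel.
Short-arc midpoint of 86° and 166°: 126°.
Base is 180° from the complement: 126 − 180 = -54 → -54 + 360 = 306°

306°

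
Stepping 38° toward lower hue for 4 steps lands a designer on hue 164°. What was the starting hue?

4 steps of 38° (toward lower hue) give a net shift of −152°.
Start = end − shift: 164 + 152 = 316°

316°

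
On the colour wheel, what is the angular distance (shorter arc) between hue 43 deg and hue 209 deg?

|43 − 209| = 166.
166 ≤ 180, so the shorter arc is 166°.

166°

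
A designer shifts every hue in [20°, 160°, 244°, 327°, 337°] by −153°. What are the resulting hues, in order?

20 − 153 = -133 → -133 + 360 = 227°
160 − 153 = 7°
244 − 153 = 91°
327 − 153 = 174°
337 − 153 = 184°

227°, 7°, 91°, 174°, 184°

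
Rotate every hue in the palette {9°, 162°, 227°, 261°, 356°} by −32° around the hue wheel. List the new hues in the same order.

337°, 130°, 195°, 229°, 324°

9 − 32 = -23 → -23 + 360 = 337°
162 − 32 = 130°
227 − 32 = 195°
261 − 32 = 229°
356 − 32 = 324°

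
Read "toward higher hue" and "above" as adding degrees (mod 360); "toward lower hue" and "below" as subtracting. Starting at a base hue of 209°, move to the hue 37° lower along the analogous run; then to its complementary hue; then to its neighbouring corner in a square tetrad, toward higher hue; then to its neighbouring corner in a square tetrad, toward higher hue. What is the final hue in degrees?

172°

analog 37° ↓ −37°: 209 − 37 = 172°
complement +180°: 172 + 180 = 352°
square ↑ +90°: 352 + 90 = 442 → 442 − 360 = 82°
square ↑ +90°: 82 + 90 = 172°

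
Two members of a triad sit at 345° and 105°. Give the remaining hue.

225°

A triad spaces three hues 120° apart.
The full set is {105°, 225°, 345°}.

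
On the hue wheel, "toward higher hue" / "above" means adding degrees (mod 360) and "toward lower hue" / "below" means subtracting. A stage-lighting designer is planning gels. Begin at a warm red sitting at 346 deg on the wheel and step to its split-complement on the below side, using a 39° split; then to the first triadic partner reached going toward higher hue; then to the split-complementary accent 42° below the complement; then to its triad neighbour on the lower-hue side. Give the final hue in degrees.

split-comp 39° ↓ +141°: 346 + 141 = 487 → 487 − 360 = 127°
triadic ↑ +120°: 127 + 120 = 247°
split-comp 42° ↓ +138°: 247 + 138 = 385 → 385 − 360 = 25°
triadic ↓ −120°: 25 − 120 = -95 → -95 + 360 = 265°

265°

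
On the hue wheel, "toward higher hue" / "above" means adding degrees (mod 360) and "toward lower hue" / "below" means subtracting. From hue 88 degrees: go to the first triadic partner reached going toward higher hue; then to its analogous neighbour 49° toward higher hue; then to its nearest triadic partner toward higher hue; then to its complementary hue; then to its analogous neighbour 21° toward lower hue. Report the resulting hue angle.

176°

triadic ↑ +120°: 88 + 120 = 208°
analog 49° ↑ +49°: 208 + 49 = 257°
triadic ↑ +120°: 257 + 120 = 377 → 377 − 360 = 17°
complement +180°: 17 + 180 = 197°
analog 21° ↓ −21°: 197 − 21 = 176°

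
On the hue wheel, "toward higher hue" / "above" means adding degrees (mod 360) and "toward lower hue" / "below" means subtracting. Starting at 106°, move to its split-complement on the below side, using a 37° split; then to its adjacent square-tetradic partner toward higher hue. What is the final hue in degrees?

split-comp 37° ↓ +143°: 106 + 143 = 249°
square ↑ +90°: 249 + 90 = 339°

339°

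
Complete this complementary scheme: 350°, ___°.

The complement sits 180° across the wheel.
The full set through 350° is {170°, 350°}.
Given {350°}, the missing hue is 170°.

170°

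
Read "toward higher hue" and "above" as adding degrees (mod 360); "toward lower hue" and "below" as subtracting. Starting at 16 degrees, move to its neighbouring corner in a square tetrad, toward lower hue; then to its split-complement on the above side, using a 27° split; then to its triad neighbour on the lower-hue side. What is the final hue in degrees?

13°

square ↓ −90°: 16 − 90 = -74 → -74 + 360 = 286°
split-comp 27° ↑ +207°: 286 + 207 = 493 → 493 − 360 = 133°
triadic ↓ −120°: 133 − 120 = 13°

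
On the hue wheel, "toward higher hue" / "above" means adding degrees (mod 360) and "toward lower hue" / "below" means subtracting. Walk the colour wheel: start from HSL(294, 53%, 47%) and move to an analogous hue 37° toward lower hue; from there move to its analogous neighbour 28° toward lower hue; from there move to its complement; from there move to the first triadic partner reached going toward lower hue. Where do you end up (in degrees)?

289°

−37° (analog 37° ↓): 294 − 37 = 257°
−28° (analog 28° ↓): 257 − 28 = 229°
+180° (complement): 229 + 180 = 409 → 409 − 360 = 49°
−120° (triadic ↓): 49 − 120 = -71 → -71 + 360 = 289°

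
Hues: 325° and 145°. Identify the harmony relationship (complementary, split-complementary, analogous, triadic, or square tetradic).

complementary

Sort the hues: 145°, 325°.
Successive gaps around the wheel: 180°, 180°.
Two hues 180° apart are complementary.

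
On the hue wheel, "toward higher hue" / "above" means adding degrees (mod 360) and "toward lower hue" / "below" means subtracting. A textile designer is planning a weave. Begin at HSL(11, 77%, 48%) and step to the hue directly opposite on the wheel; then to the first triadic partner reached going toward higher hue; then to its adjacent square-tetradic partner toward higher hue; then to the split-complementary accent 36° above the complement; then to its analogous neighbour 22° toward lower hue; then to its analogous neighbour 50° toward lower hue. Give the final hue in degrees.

complement +180°: 11 + 180 = 191°
triadic ↑ +120°: 191 + 120 = 311°
square ↑ +90°: 311 + 90 = 401 → 401 − 360 = 41°
split-comp 36° ↑ +216°: 41 + 216 = 257°
analog 22° ↓ −22°: 257 − 22 = 235°
analog 50° ↓ −50°: 235 − 50 = 185°

185°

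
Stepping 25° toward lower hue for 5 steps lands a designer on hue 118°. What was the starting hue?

5 steps of 25° (toward lower hue) give a net shift of −125°.
Start = end − shift: 118 + 125 = 243°

243°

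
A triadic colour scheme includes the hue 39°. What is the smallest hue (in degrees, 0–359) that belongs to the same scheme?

A triad places three hues 120° apart.
The full set through 39° is {39°, 159°, 279°}.

39°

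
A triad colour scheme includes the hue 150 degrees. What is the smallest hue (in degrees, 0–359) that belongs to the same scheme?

30°

A triad places three hues 120° apart.
The full set through 150° is {30°, 150°, 270°}.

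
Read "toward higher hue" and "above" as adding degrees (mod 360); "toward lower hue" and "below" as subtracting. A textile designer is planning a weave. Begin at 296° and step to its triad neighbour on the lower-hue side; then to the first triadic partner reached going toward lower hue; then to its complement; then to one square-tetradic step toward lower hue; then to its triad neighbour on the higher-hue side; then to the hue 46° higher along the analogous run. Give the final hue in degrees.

312°

296 − 120 = 176°   (triadic ↓)
176 − 120 = 56°   (triadic ↓)
56 + 180 = 236°   (complement)
236 − 90 = 146°   (square ↓)
146 + 120 = 266°   (triadic ↑)
266 + 46 = 312°   (analog 46° ↑)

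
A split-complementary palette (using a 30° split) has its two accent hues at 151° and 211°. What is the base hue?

The accents sit 30° either side of the complement, so the complement is their short-arc midpoint on the wheel.
Short-arc midpoint of 151° and 211°: 181°.
Base is 180° from the complement: 181 − 180 = 1°

1°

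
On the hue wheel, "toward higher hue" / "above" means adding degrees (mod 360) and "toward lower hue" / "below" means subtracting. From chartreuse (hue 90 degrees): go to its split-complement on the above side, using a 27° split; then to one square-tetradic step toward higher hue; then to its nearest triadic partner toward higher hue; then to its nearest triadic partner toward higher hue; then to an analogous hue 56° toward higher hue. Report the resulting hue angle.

323°

90 + 207 = 297°   (split-comp 27° ↑)
297 + 90 = 387 → 387 − 360 = 27°   (square ↑)
27 + 120 = 147°   (triadic ↑)
147 + 120 = 267°   (triadic ↑)
267 + 56 = 323°   (analog 56° ↑)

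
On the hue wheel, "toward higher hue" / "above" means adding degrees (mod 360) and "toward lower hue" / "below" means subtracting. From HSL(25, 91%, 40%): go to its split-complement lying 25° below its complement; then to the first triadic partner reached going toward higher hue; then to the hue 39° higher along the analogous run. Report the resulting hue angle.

339°

+155° (split-comp 25° ↓): 25 + 155 = 180°
+120° (triadic ↑): 180 + 120 = 300°
+39° (analog 39° ↑): 300 + 39 = 339°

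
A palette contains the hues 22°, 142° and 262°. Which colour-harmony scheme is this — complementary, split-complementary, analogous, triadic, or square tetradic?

triadic

Sort the hues: 22°, 142°, 262°.
Successive gaps around the wheel: 120°, 120°, 120°.
Three hues equally spaced 120° apart form a triad.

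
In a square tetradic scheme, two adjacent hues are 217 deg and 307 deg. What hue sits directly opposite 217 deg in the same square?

A square tetradic scheme places four hues 90° apart; opposite corners are 180° apart.
217 + 180 = 397 → 397 − 360 = 37°

37°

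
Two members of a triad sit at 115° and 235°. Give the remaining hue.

355°

A triad spaces three hues 120° apart.
The full set is {115°, 235°, 355°}.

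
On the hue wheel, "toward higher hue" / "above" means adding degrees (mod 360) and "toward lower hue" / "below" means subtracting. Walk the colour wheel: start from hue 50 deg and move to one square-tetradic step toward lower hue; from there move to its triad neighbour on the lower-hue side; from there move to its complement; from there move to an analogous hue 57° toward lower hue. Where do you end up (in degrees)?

−90° (square ↓): 50 − 90 = -40 → -40 + 360 = 320°
−120° (triadic ↓): 320 − 120 = 200°
+180° (complement): 200 + 180 = 380 → 380 − 360 = 20°
−57° (analog 57° ↓): 20 − 57 = -37 → -37 + 360 = 323°

323°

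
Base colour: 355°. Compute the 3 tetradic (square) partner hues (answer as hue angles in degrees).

A square tetradic scheme places four hues every 90°.
355 + 90 = 445 → 445 − 360 = 85°
355 + 180 = 535 → 535 − 360 = 175°
355 + 270 = 625 → 625 − 360 = 265°

85°, 175°, and 265°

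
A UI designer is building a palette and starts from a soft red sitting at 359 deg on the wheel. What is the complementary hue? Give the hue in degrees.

The complement sits 180° across the wheel.
359 + 180 = 539 → 539 − 360 = 179°

179°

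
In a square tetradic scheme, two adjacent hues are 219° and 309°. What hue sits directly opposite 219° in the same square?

A square tetradic scheme places four hues 90° apart; opposite corners are 180° apart.
219 + 180 = 399 → 399 − 360 = 39°

39°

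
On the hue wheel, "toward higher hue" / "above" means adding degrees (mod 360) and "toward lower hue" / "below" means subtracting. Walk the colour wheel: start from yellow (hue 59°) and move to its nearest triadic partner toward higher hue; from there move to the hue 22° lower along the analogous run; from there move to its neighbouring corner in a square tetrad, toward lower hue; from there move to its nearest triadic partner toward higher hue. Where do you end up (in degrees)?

59 + 120 = 179°   (triadic ↑)
179 − 22 = 157°   (analog 22° ↓)
157 − 90 = 67°   (square ↓)
67 + 120 = 187°   (triadic ↑)

187°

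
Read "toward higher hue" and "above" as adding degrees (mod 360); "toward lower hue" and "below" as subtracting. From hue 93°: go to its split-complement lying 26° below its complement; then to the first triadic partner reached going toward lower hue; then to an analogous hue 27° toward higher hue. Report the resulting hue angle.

93 + 154 = 247°   (split-comp 26° ↓)
247 − 120 = 127°   (triadic ↓)
127 + 27 = 154°   (analog 27° ↑)

154°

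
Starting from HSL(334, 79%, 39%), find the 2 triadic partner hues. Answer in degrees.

334 + 120 = 454 → 454 − 360 = 94°
334 + 240 = 574 → 574 − 360 = 214°

94° and 214°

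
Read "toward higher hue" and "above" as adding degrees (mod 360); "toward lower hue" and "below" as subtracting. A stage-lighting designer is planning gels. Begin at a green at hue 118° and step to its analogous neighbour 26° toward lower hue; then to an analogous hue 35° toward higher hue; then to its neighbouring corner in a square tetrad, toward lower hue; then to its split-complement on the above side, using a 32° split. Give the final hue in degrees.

analog 26° ↓ −26°: 118 − 26 = 92°
analog 35° ↑ +35°: 92 + 35 = 127°
square ↓ −90°: 127 − 90 = 37°
split-comp 32° ↑ +212°: 37 + 212 = 249°

249°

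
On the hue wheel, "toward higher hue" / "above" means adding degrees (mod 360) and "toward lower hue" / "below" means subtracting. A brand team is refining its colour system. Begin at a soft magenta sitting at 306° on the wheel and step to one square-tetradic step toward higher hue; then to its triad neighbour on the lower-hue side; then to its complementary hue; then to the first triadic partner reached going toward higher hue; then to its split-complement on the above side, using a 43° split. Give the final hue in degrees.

79°

+90° (square ↑): 306 + 90 = 396 → 396 − 360 = 36°
−120° (triadic ↓): 36 − 120 = -84 → -84 + 360 = 276°
+180° (complement): 276 + 180 = 456 → 456 − 360 = 96°
+120° (triadic ↑): 96 + 120 = 216°
+223° (split-comp 43° ↑): 216 + 223 = 439 → 439 − 360 = 79°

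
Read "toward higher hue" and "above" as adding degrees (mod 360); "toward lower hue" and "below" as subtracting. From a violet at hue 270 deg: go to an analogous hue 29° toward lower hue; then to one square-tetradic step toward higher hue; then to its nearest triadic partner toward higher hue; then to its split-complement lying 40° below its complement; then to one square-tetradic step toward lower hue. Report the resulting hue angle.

analog 29° ↓ −29°: 270 − 29 = 241°
square ↑ +90°: 241 + 90 = 331°
triadic ↑ +120°: 331 + 120 = 451 → 451 − 360 = 91°
split-comp 40° ↓ +140°: 91 + 140 = 231°
square ↓ −90°: 231 − 90 = 141°

141°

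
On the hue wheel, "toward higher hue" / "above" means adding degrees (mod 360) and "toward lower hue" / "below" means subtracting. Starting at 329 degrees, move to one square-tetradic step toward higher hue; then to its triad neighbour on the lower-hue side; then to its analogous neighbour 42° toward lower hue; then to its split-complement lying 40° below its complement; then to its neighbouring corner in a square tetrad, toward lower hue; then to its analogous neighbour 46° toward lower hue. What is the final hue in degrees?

+90° (square ↑): 329 + 90 = 419 → 419 − 360 = 59°
−120° (triadic ↓): 59 − 120 = -61 → -61 + 360 = 299°
−42° (analog 42° ↓): 299 − 42 = 257°
+140° (split-comp 40° ↓): 257 + 140 = 397 → 397 − 360 = 37°
−90° (square ↓): 37 − 90 = -53 → -53 + 360 = 307°
−46° (analog 46° ↓): 307 − 46 = 261°

261°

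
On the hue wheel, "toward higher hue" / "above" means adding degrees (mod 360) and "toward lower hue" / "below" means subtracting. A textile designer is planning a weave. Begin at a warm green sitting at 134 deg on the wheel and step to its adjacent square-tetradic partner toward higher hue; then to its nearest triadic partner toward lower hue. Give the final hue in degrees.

104°

square ↑ +90°: 134 + 90 = 224°
triadic ↓ −120°: 224 − 120 = 104°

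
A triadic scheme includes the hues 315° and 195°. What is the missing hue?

A triad places three hues 120° apart.
The full set through 195° is {75°, 195°, 315°}.
Given {195°, 315°}, the missing hue is 75°.

75°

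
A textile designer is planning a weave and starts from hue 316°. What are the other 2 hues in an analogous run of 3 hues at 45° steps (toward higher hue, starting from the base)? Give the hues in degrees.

Analogous hues sit every 45° along the wheel.
316 + 45 = 361 → 361 − 360 = 1°
316 + 90 = 406 → 406 − 360 = 46°

1° and 46°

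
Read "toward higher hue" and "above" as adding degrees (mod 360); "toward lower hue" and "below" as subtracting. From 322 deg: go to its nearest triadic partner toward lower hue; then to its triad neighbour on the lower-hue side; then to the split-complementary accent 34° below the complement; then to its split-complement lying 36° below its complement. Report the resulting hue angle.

322 − 120 = 202°   (triadic ↓)
202 − 120 = 82°   (triadic ↓)
82 + 146 = 228°   (split-comp 34° ↓)
228 + 144 = 372 → 372 − 360 = 12°   (split-comp 36° ↓)

12°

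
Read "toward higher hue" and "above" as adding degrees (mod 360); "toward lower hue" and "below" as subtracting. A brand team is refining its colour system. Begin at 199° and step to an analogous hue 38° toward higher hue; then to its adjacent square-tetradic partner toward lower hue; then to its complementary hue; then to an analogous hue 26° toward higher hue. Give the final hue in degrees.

analog 38° ↑ +38°: 199 + 38 = 237°
square ↓ −90°: 237 − 90 = 147°
complement +180°: 147 + 180 = 327°
analog 26° ↑ +26°: 327 + 26 = 353°

353°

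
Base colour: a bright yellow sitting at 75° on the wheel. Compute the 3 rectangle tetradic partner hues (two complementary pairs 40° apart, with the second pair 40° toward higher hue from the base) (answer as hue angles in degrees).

A rectangular tetradic uses two complementary pairs 40° apart: offsets 0°, 40°, 180°, 220°.
75 + 40 = 115°
75 + 180 = 255°
75 + 220 = 295°

115°, 255°, 295°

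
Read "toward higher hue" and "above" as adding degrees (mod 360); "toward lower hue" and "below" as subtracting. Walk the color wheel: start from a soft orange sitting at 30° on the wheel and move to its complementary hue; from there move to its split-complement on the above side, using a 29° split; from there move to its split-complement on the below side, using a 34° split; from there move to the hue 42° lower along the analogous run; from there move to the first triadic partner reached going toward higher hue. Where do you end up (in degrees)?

283°

30 + 180 = 210°   (complement)
210 + 209 = 419 → 419 − 360 = 59°   (split-comp 29° ↑)
59 + 146 = 205°   (split-comp 34° ↓)
205 − 42 = 163°   (analog 42° ↓)
163 + 120 = 283°   (triadic ↑)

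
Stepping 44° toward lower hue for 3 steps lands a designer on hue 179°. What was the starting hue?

3 steps of 44° (toward lower hue) give a net shift of −132°.
Start = end − shift: 179 + 132 = 311°

311°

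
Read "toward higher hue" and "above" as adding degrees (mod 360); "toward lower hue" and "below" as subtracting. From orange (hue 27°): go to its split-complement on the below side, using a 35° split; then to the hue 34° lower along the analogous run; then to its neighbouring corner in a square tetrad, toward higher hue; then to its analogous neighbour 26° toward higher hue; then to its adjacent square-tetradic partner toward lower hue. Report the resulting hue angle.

split-comp 35° ↓ +145°: 27 + 145 = 172°
analog 34° ↓ −34°: 172 − 34 = 138°
square ↑ +90°: 138 + 90 = 228°
analog 26° ↑ +26°: 228 + 26 = 254°
square ↓ −90°: 254 − 90 = 164°

164°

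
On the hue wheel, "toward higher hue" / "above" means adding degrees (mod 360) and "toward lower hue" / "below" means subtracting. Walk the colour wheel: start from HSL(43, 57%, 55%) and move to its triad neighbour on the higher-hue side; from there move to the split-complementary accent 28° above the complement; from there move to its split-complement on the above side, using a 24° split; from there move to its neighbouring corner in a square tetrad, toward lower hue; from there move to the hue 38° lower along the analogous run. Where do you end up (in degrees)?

87°

43 + 120 = 163°   (triadic ↑)
163 + 208 = 371 → 371 − 360 = 11°   (split-comp 28° ↑)
11 + 204 = 215°   (split-comp 24° ↑)
215 − 90 = 125°   (square ↓)
125 − 38 = 87°   (analog 38° ↓)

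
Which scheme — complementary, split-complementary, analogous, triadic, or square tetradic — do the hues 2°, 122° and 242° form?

Sort the hues: 2°, 122°, 242°.
Successive gaps around the wheel: 120°, 120°, 120°.
Three hues equally spaced 120° apart form a triad.

triadic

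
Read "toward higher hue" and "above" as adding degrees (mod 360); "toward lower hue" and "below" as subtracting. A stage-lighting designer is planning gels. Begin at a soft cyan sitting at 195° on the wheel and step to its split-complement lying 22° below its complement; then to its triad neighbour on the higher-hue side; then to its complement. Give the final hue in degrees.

293°

split-comp 22° ↓ +158°: 195 + 158 = 353°
triadic ↑ +120°: 353 + 120 = 473 → 473 − 360 = 113°
complement +180°: 113 + 180 = 293°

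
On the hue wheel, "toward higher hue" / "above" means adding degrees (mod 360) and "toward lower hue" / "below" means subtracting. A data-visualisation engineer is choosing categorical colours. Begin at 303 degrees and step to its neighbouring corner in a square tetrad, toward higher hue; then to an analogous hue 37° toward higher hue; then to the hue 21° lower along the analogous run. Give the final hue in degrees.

49°

+90° (square ↑): 303 + 90 = 393 → 393 − 360 = 33°
+37° (analog 37° ↑): 33 + 37 = 70°
−21° (analog 21° ↓): 70 − 21 = 49°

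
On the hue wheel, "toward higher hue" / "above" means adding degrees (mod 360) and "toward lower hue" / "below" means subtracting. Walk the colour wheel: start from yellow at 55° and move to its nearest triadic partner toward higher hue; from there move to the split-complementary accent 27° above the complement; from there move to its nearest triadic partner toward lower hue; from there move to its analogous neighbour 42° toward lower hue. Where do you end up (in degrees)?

220°

55 + 120 = 175°   (triadic ↑)
175 + 207 = 382 → 382 − 360 = 22°   (split-comp 27° ↑)
22 − 120 = -98 → -98 + 360 = 262°   (triadic ↓)
262 − 42 = 220°   (analog 42° ↓)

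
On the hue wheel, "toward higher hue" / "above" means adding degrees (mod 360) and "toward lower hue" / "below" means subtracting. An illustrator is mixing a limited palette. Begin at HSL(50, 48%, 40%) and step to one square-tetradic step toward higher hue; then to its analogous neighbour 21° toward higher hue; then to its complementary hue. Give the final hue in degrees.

square ↑ +90°: 50 + 90 = 140°
analog 21° ↑ +21°: 140 + 21 = 161°
complement +180°: 161 + 180 = 341°

341°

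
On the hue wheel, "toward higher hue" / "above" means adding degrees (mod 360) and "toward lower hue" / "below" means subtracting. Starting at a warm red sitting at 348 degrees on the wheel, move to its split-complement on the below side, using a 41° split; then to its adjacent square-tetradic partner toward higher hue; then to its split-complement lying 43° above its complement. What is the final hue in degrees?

split-comp 41° ↓ +139°: 348 + 139 = 487 → 487 − 360 = 127°
square ↑ +90°: 127 + 90 = 217°
split-comp 43° ↑ +223°: 217 + 223 = 440 → 440 − 360 = 80°

80°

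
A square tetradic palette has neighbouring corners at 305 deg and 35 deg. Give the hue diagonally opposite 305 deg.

125°

A square tetradic scheme places four hues 90° apart; opposite corners are 180° apart.
305 + 180 = 485 → 485 − 360 = 125°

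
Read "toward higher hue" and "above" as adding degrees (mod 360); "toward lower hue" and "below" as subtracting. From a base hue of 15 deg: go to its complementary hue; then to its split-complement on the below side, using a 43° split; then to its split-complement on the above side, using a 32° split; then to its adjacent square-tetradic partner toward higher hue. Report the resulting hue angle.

274°

15 + 180 = 195°   (complement)
195 + 137 = 332°   (split-comp 43° ↓)
332 + 212 = 544 → 544 − 360 = 184°   (split-comp 32° ↑)
184 + 90 = 274°   (square ↑)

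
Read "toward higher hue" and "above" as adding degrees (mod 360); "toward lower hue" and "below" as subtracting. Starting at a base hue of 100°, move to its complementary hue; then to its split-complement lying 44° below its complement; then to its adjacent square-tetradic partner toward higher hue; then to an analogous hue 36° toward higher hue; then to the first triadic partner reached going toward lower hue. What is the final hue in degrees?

complement +180°: 100 + 180 = 280°
split-comp 44° ↓ +136°: 280 + 136 = 416 → 416 − 360 = 56°
square ↑ +90°: 56 + 90 = 146°
analog 36° ↑ +36°: 146 + 36 = 182°
triadic ↓ −120°: 182 − 120 = 62°

62°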